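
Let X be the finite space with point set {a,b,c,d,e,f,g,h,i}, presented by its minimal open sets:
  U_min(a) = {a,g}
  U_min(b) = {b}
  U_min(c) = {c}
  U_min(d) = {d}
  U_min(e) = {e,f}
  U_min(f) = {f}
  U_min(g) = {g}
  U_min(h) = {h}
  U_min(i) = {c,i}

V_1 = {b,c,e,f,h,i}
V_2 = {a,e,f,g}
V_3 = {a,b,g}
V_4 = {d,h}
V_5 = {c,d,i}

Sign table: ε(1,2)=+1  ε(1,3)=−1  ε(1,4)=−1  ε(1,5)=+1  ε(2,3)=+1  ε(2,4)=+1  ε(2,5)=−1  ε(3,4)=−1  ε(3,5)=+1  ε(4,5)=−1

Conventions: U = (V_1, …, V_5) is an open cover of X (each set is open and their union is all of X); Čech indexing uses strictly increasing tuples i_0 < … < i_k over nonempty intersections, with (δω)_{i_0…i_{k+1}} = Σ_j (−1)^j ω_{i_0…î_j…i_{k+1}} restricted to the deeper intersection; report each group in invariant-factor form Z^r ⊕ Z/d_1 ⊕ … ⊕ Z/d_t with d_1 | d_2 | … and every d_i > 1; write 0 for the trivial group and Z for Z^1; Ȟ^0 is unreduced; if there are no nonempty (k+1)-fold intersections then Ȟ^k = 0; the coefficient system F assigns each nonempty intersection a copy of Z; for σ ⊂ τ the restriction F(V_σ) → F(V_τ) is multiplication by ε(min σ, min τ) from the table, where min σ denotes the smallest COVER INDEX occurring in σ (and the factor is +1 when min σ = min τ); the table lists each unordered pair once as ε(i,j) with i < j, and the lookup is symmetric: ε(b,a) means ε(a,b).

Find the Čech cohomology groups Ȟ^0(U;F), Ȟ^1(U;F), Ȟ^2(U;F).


Ȟ^0 ≅ 0,  Ȟ^1 ≅ Z ⊕ Z/2,  Ȟ^2 ≅ 0

intersection data:
  V12={e,f} V13={b} V14={h} V15={c,i} V23={a,g} V45={d}
C dims 5,6; δ0: rk 5, SNF 1^4·2
Ȟ^0 = (5 − 5) − 0 = 0, so Ȟ^0 ≅ 0
Ȟ^1 = (6 − 0) − 5 = 1 plus torsion [2], so Ȟ^1 ≅ Z ⊕ Z/2
Ȟ^2 = (0 − 0) − 0 = 0, so Ȟ^2 ≅ 0


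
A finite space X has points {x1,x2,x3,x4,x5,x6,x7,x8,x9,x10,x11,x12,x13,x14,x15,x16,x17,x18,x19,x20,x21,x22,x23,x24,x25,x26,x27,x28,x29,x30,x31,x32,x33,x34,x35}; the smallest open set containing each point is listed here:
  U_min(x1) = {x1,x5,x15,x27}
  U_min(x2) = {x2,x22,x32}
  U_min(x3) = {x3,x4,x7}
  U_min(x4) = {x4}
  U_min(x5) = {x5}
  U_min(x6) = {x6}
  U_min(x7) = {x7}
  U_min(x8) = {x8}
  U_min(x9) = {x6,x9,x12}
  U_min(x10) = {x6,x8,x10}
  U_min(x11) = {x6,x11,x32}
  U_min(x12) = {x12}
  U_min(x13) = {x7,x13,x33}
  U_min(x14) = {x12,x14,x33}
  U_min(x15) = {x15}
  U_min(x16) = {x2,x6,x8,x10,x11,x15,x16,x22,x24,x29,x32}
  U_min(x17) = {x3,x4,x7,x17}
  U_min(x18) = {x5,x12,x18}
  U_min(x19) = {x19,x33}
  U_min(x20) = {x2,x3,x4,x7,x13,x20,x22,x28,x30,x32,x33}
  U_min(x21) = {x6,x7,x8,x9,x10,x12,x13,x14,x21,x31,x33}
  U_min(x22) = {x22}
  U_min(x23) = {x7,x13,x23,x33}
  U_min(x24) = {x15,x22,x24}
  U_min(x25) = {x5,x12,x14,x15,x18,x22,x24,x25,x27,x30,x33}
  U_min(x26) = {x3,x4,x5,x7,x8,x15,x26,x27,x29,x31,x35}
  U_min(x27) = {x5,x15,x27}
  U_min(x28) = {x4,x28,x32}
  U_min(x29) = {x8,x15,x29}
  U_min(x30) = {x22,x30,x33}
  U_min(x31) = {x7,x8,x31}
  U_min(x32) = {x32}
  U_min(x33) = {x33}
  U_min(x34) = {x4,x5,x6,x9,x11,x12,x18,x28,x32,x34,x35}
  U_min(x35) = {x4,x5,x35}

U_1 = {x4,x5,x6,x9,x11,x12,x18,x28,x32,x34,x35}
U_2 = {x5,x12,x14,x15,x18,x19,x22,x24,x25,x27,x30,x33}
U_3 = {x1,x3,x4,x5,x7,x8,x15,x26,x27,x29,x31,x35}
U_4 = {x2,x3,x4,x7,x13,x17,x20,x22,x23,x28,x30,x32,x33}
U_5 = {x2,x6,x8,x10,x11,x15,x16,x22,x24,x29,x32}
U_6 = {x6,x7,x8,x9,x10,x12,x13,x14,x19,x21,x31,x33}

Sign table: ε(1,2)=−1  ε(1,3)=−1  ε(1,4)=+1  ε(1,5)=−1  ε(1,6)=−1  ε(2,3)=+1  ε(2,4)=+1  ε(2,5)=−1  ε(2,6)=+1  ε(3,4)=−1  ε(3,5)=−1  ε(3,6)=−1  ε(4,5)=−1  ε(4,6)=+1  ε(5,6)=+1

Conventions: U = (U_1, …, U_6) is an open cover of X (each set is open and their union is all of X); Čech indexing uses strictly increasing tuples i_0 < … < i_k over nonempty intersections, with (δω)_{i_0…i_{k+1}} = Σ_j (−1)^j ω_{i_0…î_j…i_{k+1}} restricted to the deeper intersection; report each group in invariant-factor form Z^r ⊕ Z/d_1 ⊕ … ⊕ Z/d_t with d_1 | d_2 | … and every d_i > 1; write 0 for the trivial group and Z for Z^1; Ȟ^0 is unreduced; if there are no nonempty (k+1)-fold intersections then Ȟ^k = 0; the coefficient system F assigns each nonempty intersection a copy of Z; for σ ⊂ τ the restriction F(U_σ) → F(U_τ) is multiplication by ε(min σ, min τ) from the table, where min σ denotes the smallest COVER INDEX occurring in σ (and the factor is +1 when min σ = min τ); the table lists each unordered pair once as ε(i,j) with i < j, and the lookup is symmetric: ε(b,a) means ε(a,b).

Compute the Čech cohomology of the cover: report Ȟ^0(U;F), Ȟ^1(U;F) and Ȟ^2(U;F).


cover nerve:
  U12={x5,x12,x18} U13={x4,x5,x35} U14={x4,x28,x32} U15={x6,x11,x32} U16={x6,x9,x12} U23={x5,x15,x27} U24={x22,x30,x33} U25={x15,x22,x24} U26={x12,x14,x19,x33} U34={x3,x4,x7} U35={x8,x15,x29} U36={x7,x8,x31} U45={x2,x22,x32} U46={x7,x13,x33} U56={x6,x8,x10}
  U123={x5} U126={x12} U134={x4} U145={x32} U156={x6} U235={x15} U245={x22} U246={x33} U346={x7} U356={x8}
C dims 6,15,10; δ0: rk 6, SNF 1^5·2; δ1: rk 9, SNF 1^9
Ȟ^0: (6−6)−0=0 ⇒ 0
Ȟ^1: (15−9)−6=0 plus torsion [2] ⇒ Z/2
Ȟ^2: (10−0)−9=1 ⇒ Z

Ȟ^0(U;F) ≅ 0, Ȟ^1(U;F) ≅ Z/2 and Ȟ^2(U;F) ≅ Z


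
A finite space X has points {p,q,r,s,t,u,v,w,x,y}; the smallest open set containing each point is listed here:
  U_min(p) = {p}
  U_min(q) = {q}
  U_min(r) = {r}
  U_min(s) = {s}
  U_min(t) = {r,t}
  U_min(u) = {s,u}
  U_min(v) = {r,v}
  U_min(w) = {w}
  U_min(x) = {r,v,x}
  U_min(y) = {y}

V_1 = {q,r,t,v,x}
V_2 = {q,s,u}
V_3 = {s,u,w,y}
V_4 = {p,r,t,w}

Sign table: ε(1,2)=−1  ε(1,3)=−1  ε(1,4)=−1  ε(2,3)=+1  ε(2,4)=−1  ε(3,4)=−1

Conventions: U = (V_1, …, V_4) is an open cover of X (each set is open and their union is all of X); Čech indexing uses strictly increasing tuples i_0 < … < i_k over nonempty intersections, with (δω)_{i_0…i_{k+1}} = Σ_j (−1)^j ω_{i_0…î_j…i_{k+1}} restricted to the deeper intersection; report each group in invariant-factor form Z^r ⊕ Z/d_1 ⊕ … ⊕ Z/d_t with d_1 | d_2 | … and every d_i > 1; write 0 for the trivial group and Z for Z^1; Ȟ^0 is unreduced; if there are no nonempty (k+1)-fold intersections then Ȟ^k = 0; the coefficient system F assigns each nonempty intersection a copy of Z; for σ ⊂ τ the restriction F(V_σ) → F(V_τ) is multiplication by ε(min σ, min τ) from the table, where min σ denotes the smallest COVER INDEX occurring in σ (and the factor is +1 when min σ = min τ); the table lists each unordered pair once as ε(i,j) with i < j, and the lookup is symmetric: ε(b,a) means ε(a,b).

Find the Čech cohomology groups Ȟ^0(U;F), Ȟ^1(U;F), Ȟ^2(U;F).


Ȟ^0 ≅ 0, Ȟ^1 ≅ Z/2, Ȟ^2 ≅ 0

nerve simplices:
  V12={q} V14={r,t} V23={s,u} V34={w}
C dims 4,4; δ0: rk 4, SNF 1^3·2
degree 0: 4−4−0 = 0 → Ȟ^0 ≅ 0
degree 1: 4−0−4 = 0 plus torsion [2] → Ȟ^1 ≅ Z/2
degree 2: 0−0−0 = 0 → Ȟ^2 ≅ 0


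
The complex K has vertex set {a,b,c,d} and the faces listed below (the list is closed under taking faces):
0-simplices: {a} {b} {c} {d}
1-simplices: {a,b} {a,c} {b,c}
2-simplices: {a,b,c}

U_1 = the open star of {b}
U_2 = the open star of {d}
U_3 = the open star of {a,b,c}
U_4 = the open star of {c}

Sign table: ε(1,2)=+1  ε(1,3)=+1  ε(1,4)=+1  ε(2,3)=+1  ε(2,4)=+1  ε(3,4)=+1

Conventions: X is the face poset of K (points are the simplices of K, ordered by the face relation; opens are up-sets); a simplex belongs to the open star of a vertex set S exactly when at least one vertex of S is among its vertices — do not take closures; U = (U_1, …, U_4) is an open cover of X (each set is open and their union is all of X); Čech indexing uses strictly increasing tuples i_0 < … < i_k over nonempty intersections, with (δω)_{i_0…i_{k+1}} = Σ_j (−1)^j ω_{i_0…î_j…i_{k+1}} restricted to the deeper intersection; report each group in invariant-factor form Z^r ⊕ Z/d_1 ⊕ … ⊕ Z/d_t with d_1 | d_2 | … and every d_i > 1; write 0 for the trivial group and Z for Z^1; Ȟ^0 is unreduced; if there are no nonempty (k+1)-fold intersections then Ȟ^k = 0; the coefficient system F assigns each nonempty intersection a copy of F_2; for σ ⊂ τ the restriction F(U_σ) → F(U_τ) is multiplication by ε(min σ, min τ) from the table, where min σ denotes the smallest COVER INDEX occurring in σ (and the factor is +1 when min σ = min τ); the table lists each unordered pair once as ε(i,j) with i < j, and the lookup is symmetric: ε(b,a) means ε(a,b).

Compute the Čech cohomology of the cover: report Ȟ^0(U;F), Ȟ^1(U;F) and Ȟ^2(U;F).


nerve of the cover:
  U1={{b},{a,b},{b,c},{a,b,c}} U2={{d}} U3={{a},{b},{c},{a,b},{a,c},{b,c},{a,b,c}} U4={{c},{a,c},{b,c},{a,b,c}}
  U13={{b},{a,b},{b,c},{a,b,c}} U14={{b,c},{a,b,c}} U34={{c},{a,c},{b,c},{a,b,c}}
  U134={{b,c},{a,b,c}}
C dims 4,3,1; δ0: rk_F2 2; δ1: rk_F2 1
Ȟ^0 = (4 − 2) − 0 = 2, so Ȟ^0 ≅ Z/2 ⊕ Z/2
Ȟ^1 = (3 − 1) − 2 = 0, so Ȟ^1 ≅ 0
Ȟ^2 = (1 − 0) − 1 = 0, so Ȟ^2 ≅ 0

Ȟ^0 = Z/2 ⊕ Z/2, Ȟ^1 = 0, Ȟ^2 = 0


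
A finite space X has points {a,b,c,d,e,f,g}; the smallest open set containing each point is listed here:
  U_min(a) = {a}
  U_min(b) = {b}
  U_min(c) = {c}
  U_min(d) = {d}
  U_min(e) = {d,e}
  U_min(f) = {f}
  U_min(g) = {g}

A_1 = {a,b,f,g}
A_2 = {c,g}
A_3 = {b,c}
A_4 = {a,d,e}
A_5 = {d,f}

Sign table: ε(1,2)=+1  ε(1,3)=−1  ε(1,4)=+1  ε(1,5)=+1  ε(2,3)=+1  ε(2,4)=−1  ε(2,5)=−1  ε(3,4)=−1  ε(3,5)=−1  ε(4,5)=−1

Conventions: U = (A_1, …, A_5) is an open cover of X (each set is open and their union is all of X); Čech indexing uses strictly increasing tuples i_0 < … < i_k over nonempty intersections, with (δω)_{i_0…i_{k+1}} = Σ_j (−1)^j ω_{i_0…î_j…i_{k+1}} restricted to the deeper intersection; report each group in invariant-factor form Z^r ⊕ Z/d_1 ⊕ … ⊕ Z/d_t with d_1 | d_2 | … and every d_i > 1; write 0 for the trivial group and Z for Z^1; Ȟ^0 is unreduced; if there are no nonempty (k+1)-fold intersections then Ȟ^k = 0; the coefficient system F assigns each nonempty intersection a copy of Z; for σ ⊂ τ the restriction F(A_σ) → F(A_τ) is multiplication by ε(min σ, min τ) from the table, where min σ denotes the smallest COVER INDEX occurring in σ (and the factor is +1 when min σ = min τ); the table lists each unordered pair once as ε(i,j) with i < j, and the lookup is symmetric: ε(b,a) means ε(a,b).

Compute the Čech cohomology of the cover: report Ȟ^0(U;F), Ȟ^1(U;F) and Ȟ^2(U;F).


cover nerve:
  A12={g} A13={b} A14={a} A15={f} A23={c} A45={d}
C dims 5,6; δ0: rk 5, SNF 1^4·2
Ȟ^0: (5−5)−0=0 ⇒ 0
Ȟ^1: (6−0)−5=1 plus torsion [2] ⇒ Z ⊕ Z/2
Ȟ^2: (0−0)−0=0 ⇒ 0

Ȟ^0(U;F) ≅ 0, Ȟ^1(U;F) ≅ Z ⊕ Z/2 and Ȟ^2(U;F) ≅ 0


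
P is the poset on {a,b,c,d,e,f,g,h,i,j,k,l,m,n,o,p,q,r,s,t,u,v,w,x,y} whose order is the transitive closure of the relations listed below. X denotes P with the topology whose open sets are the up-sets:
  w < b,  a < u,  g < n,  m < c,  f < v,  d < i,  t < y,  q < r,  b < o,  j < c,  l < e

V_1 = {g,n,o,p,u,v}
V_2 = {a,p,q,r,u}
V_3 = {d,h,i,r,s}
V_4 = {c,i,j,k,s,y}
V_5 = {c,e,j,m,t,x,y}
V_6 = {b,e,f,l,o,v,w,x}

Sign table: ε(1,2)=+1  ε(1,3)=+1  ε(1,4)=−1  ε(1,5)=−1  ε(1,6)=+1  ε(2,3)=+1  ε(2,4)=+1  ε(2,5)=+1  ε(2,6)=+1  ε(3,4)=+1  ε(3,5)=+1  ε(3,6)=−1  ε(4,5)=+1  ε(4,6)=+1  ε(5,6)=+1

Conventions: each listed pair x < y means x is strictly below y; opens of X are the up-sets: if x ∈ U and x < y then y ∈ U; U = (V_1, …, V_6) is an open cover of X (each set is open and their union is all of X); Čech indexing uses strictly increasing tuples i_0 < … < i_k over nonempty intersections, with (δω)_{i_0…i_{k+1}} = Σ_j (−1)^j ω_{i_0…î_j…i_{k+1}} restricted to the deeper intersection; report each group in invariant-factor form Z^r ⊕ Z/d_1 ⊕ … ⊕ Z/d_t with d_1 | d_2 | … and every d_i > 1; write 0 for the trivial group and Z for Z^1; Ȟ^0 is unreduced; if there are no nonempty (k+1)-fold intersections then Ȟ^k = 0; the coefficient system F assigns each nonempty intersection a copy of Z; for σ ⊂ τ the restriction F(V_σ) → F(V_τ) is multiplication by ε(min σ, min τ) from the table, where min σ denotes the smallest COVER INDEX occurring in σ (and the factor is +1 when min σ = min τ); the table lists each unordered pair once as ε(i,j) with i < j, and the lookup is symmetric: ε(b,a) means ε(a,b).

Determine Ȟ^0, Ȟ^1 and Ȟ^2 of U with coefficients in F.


intersection data:
  V12={p,u} V16={o,v} V23={r} V34={i,s} V45={c,j,y} V56={e,x}
C dims 6,6; δ0: rk 5, SNF 1^5
Ȟ^0 = (6 − 5) − 0 = 1, so Ȟ^0 ≅ Z
Ȟ^1 = (6 − 0) − 5 = 1, so Ȟ^1 ≅ Z
Ȟ^2 = (0 − 0) − 0 = 0, so Ȟ^2 ≅ 0

Ȟ^0 ≅ Z, Ȟ^1 ≅ Z, Ȟ^2 ≅ 0


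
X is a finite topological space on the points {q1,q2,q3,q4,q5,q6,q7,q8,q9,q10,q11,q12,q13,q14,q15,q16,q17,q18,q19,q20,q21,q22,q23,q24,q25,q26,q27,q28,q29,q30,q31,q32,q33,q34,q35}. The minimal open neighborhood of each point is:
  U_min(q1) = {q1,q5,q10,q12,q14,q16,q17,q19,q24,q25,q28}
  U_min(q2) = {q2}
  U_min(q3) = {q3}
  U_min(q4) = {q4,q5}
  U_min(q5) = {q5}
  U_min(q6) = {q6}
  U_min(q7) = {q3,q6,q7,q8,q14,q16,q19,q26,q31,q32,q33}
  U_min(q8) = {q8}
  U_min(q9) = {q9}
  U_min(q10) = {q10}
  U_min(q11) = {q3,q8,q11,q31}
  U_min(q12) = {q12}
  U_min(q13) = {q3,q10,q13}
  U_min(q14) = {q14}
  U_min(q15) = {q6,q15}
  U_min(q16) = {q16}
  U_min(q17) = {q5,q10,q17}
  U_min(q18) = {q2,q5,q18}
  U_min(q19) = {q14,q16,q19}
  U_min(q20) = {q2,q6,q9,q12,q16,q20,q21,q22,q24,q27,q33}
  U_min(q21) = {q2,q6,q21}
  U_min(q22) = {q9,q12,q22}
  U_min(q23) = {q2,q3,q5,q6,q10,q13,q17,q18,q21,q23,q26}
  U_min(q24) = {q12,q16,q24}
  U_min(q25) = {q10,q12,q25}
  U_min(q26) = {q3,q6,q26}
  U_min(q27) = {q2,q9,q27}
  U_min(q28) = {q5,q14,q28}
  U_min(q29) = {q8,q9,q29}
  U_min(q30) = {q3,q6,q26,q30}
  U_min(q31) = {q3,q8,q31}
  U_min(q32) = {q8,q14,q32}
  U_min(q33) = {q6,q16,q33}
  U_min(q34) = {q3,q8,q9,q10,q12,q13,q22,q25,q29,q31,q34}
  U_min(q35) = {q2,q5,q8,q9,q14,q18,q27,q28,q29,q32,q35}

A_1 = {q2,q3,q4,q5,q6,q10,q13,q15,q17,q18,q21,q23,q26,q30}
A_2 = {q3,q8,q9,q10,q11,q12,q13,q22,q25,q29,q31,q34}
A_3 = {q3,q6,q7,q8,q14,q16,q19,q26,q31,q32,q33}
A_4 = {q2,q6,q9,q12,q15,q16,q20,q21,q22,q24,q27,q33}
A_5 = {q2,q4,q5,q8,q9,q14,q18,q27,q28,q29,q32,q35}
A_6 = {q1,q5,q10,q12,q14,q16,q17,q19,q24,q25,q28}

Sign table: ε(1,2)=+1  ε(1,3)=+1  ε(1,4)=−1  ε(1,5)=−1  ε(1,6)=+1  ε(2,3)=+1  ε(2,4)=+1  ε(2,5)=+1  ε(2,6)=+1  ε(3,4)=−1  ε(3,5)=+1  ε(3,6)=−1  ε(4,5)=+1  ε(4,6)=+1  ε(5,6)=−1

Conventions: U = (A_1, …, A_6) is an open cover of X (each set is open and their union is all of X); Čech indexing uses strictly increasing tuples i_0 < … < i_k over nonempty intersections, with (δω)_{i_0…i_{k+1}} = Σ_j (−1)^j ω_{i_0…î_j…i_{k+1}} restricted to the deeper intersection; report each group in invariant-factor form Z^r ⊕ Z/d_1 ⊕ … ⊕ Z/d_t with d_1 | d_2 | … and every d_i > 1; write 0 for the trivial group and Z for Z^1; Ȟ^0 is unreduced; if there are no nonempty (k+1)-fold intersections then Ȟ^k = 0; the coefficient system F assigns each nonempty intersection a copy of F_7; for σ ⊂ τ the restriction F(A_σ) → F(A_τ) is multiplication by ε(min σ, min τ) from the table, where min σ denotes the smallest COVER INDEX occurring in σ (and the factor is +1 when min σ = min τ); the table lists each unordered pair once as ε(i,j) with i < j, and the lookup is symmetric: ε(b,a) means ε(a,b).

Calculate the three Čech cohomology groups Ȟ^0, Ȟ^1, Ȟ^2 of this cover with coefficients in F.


Ȟ^0 = 0,  Ȟ^1 = 0,  Ȟ^2 = Z/7

cover nerve:
  A12={q3,q10,q13} A13={q3,q6,q26} A14={q2,q6,q15,q21} A15={q2,q4,q5,q18} A16={q5,q10,q17} A23={q3,q8,q31} A24={q9,q12,q22} A25={q8,q9,q29} A26={q10,q12,q25} A34={q6,q16,q33} A35={q8,q14,q32} A36={q14,q16,q19} A45={q2,q9,q27} A46={q12,q16,q24} A56={q5,q14,q28}
  A123={q3} A126={q10} A134={q6} A145={q2} A156={q5} A235={q8} A245={q9} A246={q12} A346={q16} A356={q14}
C dims 6,15,10; δ0: rk_F7 6; δ1: rk_F7 9
Ȟ^0: (6−6)−0=0 ⇒ 0
Ȟ^1: (15−9)−6=0 ⇒ 0
Ȟ^2: (10−0)−9=1 ⇒ Z/7


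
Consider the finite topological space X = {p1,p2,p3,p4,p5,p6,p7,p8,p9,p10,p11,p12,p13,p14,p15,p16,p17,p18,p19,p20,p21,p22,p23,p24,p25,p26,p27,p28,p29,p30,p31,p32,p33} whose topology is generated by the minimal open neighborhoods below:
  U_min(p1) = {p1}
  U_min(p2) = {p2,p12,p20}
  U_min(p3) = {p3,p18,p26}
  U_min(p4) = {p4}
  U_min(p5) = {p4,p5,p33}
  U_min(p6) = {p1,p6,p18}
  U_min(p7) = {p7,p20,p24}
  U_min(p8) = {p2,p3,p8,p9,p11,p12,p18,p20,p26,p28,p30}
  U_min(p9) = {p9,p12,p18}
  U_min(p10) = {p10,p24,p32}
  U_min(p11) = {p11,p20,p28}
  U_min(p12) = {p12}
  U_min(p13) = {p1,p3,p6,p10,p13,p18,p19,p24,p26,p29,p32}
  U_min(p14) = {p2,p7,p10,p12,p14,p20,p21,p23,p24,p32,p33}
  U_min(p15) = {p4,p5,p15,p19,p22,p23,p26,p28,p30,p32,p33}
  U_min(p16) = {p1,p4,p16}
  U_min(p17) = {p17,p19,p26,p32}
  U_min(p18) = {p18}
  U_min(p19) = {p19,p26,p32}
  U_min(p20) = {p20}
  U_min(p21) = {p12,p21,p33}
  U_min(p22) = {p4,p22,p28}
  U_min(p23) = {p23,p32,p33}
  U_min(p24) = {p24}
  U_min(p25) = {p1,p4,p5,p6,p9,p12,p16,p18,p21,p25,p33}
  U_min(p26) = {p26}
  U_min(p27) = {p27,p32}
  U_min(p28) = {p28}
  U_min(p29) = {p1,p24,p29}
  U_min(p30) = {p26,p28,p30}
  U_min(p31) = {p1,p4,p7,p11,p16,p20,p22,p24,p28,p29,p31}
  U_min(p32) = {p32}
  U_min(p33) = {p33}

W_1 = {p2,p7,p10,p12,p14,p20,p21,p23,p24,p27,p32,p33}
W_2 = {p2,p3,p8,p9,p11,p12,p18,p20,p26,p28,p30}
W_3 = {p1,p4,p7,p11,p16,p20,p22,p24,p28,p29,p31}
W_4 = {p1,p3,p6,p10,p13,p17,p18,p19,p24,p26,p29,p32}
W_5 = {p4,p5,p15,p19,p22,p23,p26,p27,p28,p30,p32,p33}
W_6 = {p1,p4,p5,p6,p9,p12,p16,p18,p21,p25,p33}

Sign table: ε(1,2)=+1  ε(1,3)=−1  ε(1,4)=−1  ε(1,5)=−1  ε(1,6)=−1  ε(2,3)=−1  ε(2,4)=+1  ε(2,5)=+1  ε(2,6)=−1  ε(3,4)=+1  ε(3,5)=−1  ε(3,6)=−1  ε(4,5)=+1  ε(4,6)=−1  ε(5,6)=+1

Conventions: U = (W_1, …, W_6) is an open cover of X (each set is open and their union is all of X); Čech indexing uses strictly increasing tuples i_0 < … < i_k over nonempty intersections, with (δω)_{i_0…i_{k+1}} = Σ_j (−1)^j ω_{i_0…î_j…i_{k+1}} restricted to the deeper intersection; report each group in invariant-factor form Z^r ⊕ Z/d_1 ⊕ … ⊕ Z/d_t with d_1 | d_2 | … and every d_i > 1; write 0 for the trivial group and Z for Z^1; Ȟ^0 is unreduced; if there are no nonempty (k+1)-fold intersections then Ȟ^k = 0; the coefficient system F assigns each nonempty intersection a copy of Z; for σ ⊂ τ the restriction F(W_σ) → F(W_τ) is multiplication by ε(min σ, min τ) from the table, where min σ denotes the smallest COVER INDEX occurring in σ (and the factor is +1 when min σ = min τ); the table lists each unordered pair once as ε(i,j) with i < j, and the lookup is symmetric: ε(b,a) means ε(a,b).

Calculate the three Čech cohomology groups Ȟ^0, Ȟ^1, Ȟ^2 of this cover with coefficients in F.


Ȟ^0(U;F) ≅ 0; Ȟ^1(U;F) ≅ Z/2; Ȟ^2(U;F) ≅ Z

nerve of the cover:
  W12={p2,p12,p20} W13={p7,p20,p24} W14={p10,p24,p32} W15={p23,p27,p32,p33} W16={p12,p21,p33} W23={p11,p20,p28} W24={p3,p18,p26} W25={p26,p28,p30} W26={p9,p12,p18} W34={p1,p24,p29} W35={p4,p22,p28} W36={p1,p4,p16} W45={p19,p26,p32} W46={p1,p6,p18} W56={p4,p5,p33}
  W123={p20} W126={p12} W134={p24} W145={p32} W156={p33} W235={p28} W245={p26} W246={p18} W346={p1} W356={p4}
C dims 6,15,10; δ0: rk 6, SNF 1^5·2; δ1: rk 9, SNF 1^9
Ȟ^0 = (6 − 6) − 0 = 0, so Ȟ^0 ≅ 0
Ȟ^1 = (15 − 9) − 6 = 0 plus torsion [2], so Ȟ^1 ≅ Z/2
Ȟ^2 = (10 − 0) − 9 = 1, so Ȟ^2 ≅ Z


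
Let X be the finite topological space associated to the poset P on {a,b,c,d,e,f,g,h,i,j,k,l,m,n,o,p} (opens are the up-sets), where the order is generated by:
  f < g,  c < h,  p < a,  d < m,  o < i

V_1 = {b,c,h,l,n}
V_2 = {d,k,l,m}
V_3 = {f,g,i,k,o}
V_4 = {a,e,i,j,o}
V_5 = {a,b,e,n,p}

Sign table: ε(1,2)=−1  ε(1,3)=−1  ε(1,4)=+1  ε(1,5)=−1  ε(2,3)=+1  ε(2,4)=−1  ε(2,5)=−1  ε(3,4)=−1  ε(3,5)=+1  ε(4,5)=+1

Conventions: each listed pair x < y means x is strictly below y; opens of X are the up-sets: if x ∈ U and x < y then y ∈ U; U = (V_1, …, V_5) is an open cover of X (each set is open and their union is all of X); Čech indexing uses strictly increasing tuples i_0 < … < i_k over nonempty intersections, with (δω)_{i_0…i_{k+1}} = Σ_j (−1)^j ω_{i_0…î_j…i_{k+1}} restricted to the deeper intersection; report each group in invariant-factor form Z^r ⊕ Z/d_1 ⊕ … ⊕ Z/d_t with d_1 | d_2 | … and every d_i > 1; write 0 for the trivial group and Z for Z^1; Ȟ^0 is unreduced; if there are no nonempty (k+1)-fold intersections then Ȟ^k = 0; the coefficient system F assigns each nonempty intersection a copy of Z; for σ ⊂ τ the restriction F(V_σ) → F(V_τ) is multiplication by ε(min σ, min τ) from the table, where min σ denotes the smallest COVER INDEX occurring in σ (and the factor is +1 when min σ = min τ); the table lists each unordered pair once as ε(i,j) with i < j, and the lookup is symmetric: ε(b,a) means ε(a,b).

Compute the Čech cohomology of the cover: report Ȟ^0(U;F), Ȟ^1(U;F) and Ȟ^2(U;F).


Ȟ^0 ≅ 0,  Ȟ^1 ≅ Z/2,  Ȟ^2 ≅ 0

cover nerve:
  V12={l} V15={b,n} V23={k} V34={i,o} V45={a,e}
C dims 5,5; δ0: rk 5, SNF 1^4·2
Ȟ^0: (5−5)−0=0 ⇒ 0
Ȟ^1: (5−0)−5=0 plus torsion [2] ⇒ Z/2
Ȟ^2: (0−0)−0=0 ⇒ 0


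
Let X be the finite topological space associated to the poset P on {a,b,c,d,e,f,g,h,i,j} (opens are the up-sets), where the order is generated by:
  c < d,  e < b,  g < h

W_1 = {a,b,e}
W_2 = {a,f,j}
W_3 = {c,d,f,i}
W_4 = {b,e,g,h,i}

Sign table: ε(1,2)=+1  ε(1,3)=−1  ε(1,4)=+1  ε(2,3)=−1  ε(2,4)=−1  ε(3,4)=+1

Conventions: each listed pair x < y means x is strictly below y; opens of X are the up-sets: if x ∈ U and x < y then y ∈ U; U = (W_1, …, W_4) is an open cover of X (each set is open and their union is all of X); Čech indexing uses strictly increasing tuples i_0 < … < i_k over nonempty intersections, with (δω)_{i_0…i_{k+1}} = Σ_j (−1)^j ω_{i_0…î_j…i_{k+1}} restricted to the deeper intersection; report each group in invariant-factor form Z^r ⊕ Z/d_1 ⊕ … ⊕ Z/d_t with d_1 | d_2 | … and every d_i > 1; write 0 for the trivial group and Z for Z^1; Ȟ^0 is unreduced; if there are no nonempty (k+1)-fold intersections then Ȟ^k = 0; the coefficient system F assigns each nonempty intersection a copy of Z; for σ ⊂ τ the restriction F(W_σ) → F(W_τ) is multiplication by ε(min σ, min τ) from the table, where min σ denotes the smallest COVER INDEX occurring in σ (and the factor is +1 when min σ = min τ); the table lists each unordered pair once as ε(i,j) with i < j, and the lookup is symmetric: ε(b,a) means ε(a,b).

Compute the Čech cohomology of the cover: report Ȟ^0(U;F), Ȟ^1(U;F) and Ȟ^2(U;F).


Ȟ^0(U;F) ≅ 0; Ȟ^1(U;F) ≅ Z/2; Ȟ^2(U;F) ≅ 0

nonempty overlaps:
  W12={a} W14={b,e} W23={f} W34={i}
C dims 4,4; δ0: rk 4, SNF 1^3·2
degree 0: 4−4−0 = 0 → Ȟ^0 ≅ 0
degree 1: 4−0−4 = 0 plus torsion [2] → Ȟ^1 ≅ Z/2
degree 2: 0−0−0 = 0 → Ȟ^2 ≅ 0


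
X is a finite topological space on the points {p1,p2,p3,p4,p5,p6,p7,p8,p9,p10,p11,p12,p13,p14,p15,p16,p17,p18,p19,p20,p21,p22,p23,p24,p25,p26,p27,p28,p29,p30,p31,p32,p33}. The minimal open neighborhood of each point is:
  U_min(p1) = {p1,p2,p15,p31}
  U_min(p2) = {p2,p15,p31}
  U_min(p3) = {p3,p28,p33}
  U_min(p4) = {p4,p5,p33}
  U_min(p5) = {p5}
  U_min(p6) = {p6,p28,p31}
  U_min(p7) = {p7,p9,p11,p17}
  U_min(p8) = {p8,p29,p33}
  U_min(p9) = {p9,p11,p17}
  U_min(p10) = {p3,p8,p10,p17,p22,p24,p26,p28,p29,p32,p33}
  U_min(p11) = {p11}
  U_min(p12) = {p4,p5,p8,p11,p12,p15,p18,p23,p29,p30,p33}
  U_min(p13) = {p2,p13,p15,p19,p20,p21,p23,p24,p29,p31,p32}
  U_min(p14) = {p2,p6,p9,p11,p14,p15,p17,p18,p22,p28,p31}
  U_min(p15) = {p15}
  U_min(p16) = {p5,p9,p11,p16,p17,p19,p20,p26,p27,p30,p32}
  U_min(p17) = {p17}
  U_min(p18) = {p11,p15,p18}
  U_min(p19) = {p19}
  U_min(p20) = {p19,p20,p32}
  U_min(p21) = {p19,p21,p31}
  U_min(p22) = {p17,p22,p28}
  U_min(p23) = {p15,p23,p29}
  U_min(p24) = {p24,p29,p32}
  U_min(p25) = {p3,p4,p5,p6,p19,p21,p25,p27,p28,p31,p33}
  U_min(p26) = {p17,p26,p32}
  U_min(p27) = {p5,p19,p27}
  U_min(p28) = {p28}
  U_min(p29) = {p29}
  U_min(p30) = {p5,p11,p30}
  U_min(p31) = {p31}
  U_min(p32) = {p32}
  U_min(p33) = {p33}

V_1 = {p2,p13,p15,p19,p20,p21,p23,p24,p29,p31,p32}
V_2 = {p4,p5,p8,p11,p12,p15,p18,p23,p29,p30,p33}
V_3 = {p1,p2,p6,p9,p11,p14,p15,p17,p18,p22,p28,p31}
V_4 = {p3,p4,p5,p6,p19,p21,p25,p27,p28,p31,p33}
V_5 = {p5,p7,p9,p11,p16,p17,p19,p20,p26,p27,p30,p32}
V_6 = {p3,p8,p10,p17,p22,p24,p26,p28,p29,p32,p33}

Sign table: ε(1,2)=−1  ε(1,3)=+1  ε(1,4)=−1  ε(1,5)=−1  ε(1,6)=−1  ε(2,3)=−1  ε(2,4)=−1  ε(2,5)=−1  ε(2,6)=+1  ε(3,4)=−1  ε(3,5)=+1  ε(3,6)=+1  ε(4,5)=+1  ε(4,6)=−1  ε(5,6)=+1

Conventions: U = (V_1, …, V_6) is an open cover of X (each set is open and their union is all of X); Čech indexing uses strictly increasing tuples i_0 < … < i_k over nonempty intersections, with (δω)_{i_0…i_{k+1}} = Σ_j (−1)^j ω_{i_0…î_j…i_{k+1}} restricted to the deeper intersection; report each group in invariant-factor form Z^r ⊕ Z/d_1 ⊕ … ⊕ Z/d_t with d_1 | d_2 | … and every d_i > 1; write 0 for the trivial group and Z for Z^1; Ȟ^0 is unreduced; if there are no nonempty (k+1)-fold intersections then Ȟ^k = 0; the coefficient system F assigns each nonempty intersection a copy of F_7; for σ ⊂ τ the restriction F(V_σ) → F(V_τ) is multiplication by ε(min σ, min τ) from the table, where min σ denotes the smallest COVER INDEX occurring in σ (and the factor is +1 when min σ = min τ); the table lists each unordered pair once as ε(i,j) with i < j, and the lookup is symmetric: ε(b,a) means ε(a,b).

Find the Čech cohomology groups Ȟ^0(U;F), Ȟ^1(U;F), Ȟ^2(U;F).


nonempty intersections:
  V12={p15,p23,p29} V13={p2,p15,p31} V14={p19,p21,p31} V15={p19,p20,p32} V16={p24,p29,p32} V23={p11,p15,p18} V24={p4,p5,p33} V25={p5,p11,p30} V26={p8,p29,p33} V34={p6,p28,p31} V35={p9,p11,p17} V36={p17,p22,p28} V45={p5,p19,p27} V46={p3,p28,p33} V56={p17,p26,p32}
  V123={p15} V126={p29} V134={p31} V145={p19} V156={p32} V235={p11} V245={p5} V246={p33} V346={p28} V356={p17}
C dims 6,15,10; δ0: rk_F7 6; δ1: rk_F7 9
Ȟ^0: (6−6)−0=0 ⇒ 0
Ȟ^1: (15−9)−6=0 ⇒ 0
Ȟ^2: (10−0)−9=1 ⇒ Z/7

Ȟ^0 = 0, Ȟ^1 = 0, Ȟ^2 = Z/7


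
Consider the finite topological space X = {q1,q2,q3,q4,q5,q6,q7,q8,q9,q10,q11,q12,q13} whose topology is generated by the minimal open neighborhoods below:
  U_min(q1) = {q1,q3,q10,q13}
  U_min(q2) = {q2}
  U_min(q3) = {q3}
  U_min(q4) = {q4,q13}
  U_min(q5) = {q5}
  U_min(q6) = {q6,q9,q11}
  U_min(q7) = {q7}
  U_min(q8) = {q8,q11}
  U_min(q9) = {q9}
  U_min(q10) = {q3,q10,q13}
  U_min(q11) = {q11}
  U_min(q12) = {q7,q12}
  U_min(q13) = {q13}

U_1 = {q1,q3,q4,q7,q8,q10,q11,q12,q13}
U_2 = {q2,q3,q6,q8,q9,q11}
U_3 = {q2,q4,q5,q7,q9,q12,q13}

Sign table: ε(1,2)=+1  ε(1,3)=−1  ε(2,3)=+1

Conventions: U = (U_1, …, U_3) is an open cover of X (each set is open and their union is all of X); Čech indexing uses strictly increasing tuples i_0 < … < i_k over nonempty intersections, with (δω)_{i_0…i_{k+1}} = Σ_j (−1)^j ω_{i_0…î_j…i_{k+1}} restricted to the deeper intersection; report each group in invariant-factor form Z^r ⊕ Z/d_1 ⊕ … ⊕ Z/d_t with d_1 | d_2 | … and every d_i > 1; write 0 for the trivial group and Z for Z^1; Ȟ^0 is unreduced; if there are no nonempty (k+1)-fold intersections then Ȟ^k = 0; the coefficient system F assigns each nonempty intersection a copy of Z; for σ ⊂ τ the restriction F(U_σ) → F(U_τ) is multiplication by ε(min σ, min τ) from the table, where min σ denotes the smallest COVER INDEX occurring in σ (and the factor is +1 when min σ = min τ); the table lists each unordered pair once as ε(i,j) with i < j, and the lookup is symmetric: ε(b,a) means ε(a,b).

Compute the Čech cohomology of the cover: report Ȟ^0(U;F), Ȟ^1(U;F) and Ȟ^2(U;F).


nonempty overlaps:
  U12={q3,q8,q11} U13={q4,q7,q12,q13} U23={q2,q9}
C dims 3,3; δ0: rk 3, SNF 1^2·2
degree 0: 3−3−0 = 0 → Ȟ^0 ≅ 0
degree 1: 3−0−3 = 0 plus torsion [2] → Ȟ^1 ≅ Z/2
degree 2: 0−0−0 = 0 → Ȟ^2 ≅ 0

Ȟ^0 = 0, Ȟ^1 = Z/2 and Ȟ^2 = 0


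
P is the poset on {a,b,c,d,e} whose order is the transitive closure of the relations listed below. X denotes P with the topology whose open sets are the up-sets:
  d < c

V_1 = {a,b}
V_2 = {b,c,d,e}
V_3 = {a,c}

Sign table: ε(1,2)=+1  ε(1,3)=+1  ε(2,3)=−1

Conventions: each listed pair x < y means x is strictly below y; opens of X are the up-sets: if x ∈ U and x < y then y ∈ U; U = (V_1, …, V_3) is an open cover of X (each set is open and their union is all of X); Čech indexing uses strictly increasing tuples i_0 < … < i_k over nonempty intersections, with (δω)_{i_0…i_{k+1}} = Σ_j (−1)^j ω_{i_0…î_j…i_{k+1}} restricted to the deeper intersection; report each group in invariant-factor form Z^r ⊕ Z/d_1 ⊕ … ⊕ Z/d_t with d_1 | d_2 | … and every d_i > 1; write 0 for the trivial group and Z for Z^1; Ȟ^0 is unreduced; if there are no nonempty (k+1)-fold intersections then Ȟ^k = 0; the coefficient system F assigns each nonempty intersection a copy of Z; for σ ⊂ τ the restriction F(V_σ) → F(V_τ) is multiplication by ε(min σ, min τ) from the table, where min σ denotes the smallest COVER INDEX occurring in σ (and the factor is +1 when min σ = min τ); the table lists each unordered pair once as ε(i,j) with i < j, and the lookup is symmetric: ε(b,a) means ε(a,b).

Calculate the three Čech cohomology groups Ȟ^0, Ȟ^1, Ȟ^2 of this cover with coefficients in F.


Ȟ^0(U;F) ≅ 0, Ȟ^1(U;F) ≅ Z/2, Ȟ^2(U;F) ≅ 0

nonempty intersections:
  V12={b} V13={a} V23={c}
C dims 3,3; δ0: rk 3, SNF 1^2·2
Ȟ^0: (3−3)−0=0 ⇒ 0
Ȟ^1: (3−0)−3=0 plus torsion [2] ⇒ Z/2
Ȟ^2: (0−0)−0=0 ⇒ 0


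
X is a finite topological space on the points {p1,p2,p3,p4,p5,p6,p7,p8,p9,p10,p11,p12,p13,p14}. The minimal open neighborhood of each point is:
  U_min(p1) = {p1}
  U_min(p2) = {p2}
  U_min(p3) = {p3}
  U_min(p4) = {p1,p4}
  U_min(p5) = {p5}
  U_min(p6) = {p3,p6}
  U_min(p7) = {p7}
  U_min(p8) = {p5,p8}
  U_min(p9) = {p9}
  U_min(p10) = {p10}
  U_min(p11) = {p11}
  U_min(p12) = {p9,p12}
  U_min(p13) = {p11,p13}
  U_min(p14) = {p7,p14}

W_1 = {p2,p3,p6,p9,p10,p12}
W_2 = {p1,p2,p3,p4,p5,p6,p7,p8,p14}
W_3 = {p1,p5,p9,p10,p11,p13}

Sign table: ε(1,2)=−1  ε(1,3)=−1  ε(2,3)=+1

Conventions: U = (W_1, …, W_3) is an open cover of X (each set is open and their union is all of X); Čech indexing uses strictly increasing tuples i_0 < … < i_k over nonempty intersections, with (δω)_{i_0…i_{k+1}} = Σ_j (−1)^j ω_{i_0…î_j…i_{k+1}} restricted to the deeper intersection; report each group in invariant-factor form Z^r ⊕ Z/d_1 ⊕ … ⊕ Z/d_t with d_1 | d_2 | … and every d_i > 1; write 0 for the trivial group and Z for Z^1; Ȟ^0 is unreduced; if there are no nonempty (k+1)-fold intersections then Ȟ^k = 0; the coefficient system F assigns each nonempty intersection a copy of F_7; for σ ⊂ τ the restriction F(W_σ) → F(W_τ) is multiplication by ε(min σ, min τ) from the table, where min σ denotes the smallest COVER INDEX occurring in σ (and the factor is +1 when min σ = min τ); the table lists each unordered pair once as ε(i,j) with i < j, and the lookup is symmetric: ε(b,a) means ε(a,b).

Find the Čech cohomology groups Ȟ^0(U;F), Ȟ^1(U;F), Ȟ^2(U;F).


intersection data:
  W12={p2,p3,p6} W13={p9,p10} W23={p1,p5}
C dims 3,3; δ0: rk_F7 2
Ȟ^0 = (3 − 2) − 0 = 1, so Ȟ^0 ≅ Z/7
Ȟ^1 = (3 − 0) − 2 = 1, so Ȟ^1 ≅ Z/7
Ȟ^2 = (0 − 0) − 0 = 0, so Ȟ^2 ≅ 0

Ȟ^0 ≅ Z/7; Ȟ^1 ≅ Z/7; Ȟ^2 ≅ 0


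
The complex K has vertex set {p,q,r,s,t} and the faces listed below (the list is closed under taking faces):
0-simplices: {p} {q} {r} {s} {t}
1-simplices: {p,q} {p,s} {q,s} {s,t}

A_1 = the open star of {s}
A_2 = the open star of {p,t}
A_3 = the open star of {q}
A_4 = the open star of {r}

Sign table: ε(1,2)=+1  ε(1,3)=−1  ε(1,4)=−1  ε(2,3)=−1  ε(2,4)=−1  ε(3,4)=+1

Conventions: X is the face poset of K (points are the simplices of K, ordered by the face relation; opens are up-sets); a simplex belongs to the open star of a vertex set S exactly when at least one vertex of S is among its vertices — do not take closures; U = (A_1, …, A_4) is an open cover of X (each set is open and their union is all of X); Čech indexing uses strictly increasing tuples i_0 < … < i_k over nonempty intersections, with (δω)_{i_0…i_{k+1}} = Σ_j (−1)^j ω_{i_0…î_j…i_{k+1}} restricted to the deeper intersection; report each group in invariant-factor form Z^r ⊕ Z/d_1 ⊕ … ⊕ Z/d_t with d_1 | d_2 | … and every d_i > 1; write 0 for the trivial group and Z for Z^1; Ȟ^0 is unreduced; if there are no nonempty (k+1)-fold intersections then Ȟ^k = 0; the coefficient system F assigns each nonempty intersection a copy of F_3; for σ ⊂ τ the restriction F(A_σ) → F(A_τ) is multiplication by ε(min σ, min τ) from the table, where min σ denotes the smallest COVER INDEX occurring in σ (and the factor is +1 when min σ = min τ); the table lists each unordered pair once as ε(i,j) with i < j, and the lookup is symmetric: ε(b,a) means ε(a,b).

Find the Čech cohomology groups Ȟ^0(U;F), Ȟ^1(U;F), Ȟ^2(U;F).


nerve simplices:
  A1={{s},{p,s},{q,s},{s,t}} A2={{p},{t},{p,q},{p,s},{s,t}} A3={{q},{p,q},{q,s}} A4={{r}}
  A12={{p,s},{s,t}} A13={{q,s}} A23={{p,q}}
C dims 4,3; δ0: rk_F3 2
degree 0: 4−2−0 = 2 → Ȟ^0 ≅ Z/3 ⊕ Z/3
degree 1: 3−0−2 = 1 → Ȟ^1 ≅ Z/3
degree 2: 0−0−0 = 0 → Ȟ^2 ≅ 0

Ȟ^0 = Z/3 ⊕ Z/3, Ȟ^1 = Z/3, Ȟ^2 = 0


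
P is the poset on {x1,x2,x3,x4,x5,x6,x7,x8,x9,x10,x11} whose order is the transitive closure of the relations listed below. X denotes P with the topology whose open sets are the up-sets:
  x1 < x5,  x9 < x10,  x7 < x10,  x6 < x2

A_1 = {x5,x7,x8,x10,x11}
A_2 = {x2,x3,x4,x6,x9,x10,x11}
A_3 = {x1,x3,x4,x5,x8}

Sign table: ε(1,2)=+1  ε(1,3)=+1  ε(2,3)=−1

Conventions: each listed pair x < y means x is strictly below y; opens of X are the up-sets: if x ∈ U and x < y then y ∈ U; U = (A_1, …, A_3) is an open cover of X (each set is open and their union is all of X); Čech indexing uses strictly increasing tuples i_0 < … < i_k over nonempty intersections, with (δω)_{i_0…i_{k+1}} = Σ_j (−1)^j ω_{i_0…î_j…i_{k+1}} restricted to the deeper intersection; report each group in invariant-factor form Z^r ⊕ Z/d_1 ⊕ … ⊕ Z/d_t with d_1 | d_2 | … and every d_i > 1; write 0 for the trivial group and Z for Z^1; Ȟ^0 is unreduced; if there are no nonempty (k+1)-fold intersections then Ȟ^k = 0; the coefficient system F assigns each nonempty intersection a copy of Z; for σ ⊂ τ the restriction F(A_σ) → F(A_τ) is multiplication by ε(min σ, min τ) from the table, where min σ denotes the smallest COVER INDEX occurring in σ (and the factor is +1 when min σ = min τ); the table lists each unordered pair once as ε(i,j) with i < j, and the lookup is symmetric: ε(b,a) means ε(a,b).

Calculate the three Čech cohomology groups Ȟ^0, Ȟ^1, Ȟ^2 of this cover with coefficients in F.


nonempty overlaps:
  A12={x10,x11} A13={x5,x8} A23={x3,x4}
C dims 3,3; δ0: rk 3, SNF 1^2·2
degree 0: 3−3−0 = 0 → Ȟ^0 ≅ 0
degree 1: 3−0−3 = 0 plus torsion [2] → Ȟ^1 ≅ Z/2
degree 2: 0−0−0 = 0 → Ȟ^2 ≅ 0

Ȟ^0 = 0, Ȟ^1 = Z/2 and Ȟ^2 = 0


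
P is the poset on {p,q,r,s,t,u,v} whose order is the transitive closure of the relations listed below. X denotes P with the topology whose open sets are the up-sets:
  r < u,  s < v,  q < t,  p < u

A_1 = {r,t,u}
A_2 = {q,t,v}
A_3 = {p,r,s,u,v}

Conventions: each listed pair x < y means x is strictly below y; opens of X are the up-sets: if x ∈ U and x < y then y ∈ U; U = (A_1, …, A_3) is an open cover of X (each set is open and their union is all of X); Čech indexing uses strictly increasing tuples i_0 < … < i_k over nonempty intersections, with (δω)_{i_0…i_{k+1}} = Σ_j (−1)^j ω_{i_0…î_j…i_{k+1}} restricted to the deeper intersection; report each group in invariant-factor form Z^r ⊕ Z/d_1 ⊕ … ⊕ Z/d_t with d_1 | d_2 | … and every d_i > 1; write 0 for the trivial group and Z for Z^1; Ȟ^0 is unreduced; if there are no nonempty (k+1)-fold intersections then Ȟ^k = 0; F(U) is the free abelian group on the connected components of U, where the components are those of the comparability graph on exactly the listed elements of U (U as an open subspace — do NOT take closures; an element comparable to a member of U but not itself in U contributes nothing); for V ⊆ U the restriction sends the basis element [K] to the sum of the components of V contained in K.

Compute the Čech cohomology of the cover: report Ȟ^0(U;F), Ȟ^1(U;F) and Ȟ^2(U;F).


nerve simplices:
  A12={t} A13={r,u} A23={v}
components per intersection:
  A1: {r,u} {t}
  A2: {q,t} {v}
  A3: {p,r,u} {s,v}
  A12: {t}
  A13: {r,u}
  A23: {v}
C dims 6,3; δ0: rk 3, SNF 1^3
degree 0: 6−3−0 = 3 → Ȟ^0 ≅ Z^3
degree 1: 3−0−3 = 0 → Ȟ^1 ≅ 0
degree 2: 0−0−0 = 0 → Ȟ^2 ≅ 0

Ȟ^0(U;F) ≅ Z^3, Ȟ^1(U;F) ≅ 0, Ȟ^2(U;F) ≅ 0


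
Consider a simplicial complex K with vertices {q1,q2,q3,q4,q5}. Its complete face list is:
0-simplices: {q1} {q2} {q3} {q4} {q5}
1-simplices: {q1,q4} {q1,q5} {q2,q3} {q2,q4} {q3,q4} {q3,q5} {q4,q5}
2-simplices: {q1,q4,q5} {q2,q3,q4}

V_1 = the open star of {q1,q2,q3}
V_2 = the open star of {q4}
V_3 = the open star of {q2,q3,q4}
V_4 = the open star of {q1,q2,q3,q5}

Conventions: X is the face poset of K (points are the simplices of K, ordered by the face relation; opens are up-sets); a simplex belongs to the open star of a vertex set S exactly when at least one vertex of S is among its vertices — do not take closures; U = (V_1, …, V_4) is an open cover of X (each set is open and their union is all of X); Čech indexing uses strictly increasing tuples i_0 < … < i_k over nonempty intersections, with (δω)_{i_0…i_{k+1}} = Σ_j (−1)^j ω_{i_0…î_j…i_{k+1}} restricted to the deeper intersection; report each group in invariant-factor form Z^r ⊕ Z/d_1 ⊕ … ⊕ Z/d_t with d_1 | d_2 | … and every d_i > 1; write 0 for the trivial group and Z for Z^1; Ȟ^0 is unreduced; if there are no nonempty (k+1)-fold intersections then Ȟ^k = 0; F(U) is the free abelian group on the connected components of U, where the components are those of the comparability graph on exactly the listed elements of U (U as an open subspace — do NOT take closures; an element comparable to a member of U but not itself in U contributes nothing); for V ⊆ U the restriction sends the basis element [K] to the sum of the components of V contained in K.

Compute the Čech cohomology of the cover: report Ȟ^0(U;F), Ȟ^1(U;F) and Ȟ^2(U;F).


nerve simplices:
  V1={{q1},{q2},{q3},{q1,q4},{q1,q5},{q2,q3},{q2,q4},{q3,q4},{q3,q5},{q1,q4,q5},{q2,q3,q4}} V2={{q4},{q1,q4},{q2,q4},{q3,q4},{q4,q5},{q1,q4,q5},{q2,q3,q4}} V3={{q2},{q3},{q4},{q1,q4},{q2,q3},{q2,q4},{q3,q4},{q3,q5},{q4,q5},{q1,q4,q5},{q2,q3,q4}} V4={{q1},{q2},{q3},{q5},{q1,q4},{q1,q5},{q2,q3},{q2,q4},{q3,q4},{q3,q5},{q4,q5},{q1,q4,q5},{q2,q3,q4}}
  V12={{q1,q4},{q2,q4},{q3,q4},{q1,q4,q5},{q2,q3,q4}} V13={{q2},{q3},{q1,q4},{q2,q3},{q2,q4},{q3,q4},{q3,q5},{q1,q4,q5},{q2,q3,q4}} V14={{q1},{q2},{q3},{q1,q4},{q1,q5},{q2,q3},{q2,q4},{q3,q4},{q3,q5},{q1,q4,q5},{q2,q3,q4}} V23={{q4},{q1,q4},{q2,q4},{q3,q4},{q4,q5},{q1,q4,q5},{q2,q3,q4}} V24={{q1,q4},{q2,q4},{q3,q4},{q4,q5},{q1,q4,q5},{q2,q3,q4}} V34={{q2},{q3},{q1,q4},{q2,q3},{q2,q4},{q3,q4},{q3,q5},{q4,q5},{q1,q4,q5},{q2,q3,q4}}
  V123={{q1,q4},{q2,q4},{q3,q4},{q1,q4,q5},{q2,q3,q4}} V124={{q1,q4},{q2,q4},{q3,q4},{q1,q4,q5},{q2,q3,q4}} V134={{q2},{q3},{q1,q4},{q2,q3},{q2,q4},{q3,q4},{q3,q5},{q1,q4,q5},{q2,q3,q4}} V234={{q1,q4},{q2,q4},{q3,q4},{q4,q5},{q1,q4,q5},{q2,q3,q4}}
  V1234={{q1,q4},{q2,q4},{q3,q4},{q1,q4,q5},{q2,q3,q4}}
components per intersection:
  V1: {{q1},{q1,q4},{q1,q5},{q1,q4,q5}} {{q2},{q3},{q2,q3},{q2,q4},{q3,q4},{q3,q5},{q2,q3,q4}}
  V2: {{q4},{q1,q4},{q2,q4},{q3,q4},{q4,q5},{q1,q4,q5},{q2,q3,q4}}
  V3: {{q2},{q3},{q4},{q1,q4},{q2,q3},{q2,q4},{q3,q4},{q3,q5},{q4,q5},{q1,q4,q5},{q2,q3,q4}}
  V4: {{q1},{q2},{q3},{q5},{q1,q4},{q1,q5},{q2,q3},{q2,q4},{q3,q4},{q3,q5},{q4,q5},{q1,q4,q5},{q2,q3,q4}}
  V12: {{q1,q4},{q1,q4,q5}} {{q2,q4},{q3,q4},{q2,q3,q4}}
  V13: {{q2},{q3},{q2,q3},{q2,q4},{q3,q4},{q3,q5},{q2,q3,q4}} {{q1,q4},{q1,q4,q5}}
  V14: {{q1},{q1,q4},{q1,q5},{q1,q4,q5}} {{q2},{q3},{q2,q3},{q2,q4},{q3,q4},{q3,q5},{q2,q3,q4}}
  V23: {{q4},{q1,q4},{q2,q4},{q3,q4},{q4,q5},{q1,q4,q5},{q2,q3,q4}}
  V24: {{q1,q4},{q4,q5},{q1,q4,q5}} {{q2,q4},{q3,q4},{q2,q3,q4}}
  V34: {{q2},{q3},{q2,q3},{q2,q4},{q3,q4},{q3,q5},{q2,q3,q4}} {{q1,q4},{q4,q5},{q1,q4,q5}}
  V123: {{q1,q4},{q1,q4,q5}} {{q2,q4},{q3,q4},{q2,q3,q4}}
  V124: {{q1,q4},{q1,q4,q5}} {{q2,q4},{q3,q4},{q2,q3,q4}}
  V134: {{q2},{q3},{q2,q3},{q2,q4},{q3,q4},{q3,q5},{q2,q3,q4}} {{q1,q4},{q1,q4,q5}}
  V234: {{q1,q4},{q4,q5},{q1,q4,q5}} {{q2,q4},{q3,q4},{q2,q3,q4}}
  V1234: {{q1,q4},{q1,q4,q5}} {{q2,q4},{q3,q4},{q2,q3,q4}}
C dims 5,11,8,2; δ0: rk 4, SNF 1^4; δ1: rk 6, SNF 1^6; δ2: rk 2, SNF 1^2
degree 0: 5−4−0 = 1 → Ȟ^0 ≅ Z
degree 1: 11−6−4 = 1 → Ȟ^1 ≅ Z
degree 2: 8−2−6 = 0 → Ȟ^2 ≅ 0

Ȟ^0 ≅ Z; Ȟ^1 ≅ Z; Ȟ^2 ≅ 0
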